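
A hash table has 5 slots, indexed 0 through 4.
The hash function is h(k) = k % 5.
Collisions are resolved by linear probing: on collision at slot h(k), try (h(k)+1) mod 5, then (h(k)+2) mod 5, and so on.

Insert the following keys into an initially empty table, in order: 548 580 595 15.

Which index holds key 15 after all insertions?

548 hashes to 3; slot 3 is free → place at 3.
580 hashes to 0; slot 0 is free → place at 0.
595 hashes to 0; 0 taken → place at 1.
15 hashes to 0; 0,1 taken → place at 2.
Table: [580, 595, 15, 548, —]

2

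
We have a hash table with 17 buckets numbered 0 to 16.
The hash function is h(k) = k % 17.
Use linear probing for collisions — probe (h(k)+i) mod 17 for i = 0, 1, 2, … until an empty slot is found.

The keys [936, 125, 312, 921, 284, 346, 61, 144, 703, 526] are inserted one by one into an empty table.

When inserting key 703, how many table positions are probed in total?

936 hashes to 1; slot 1 is free -> place at 1.
125 hashes to 6; slot 6 is free -> place at 6.
312 hashes to 6; 6 taken -> place at 7.
921 hashes to 3; slot 3 is free -> place at 3.
284 hashes to 12; slot 12 is free -> place at 12.
346 hashes to 6; 6,7 taken -> place at 8.
61 hashes to 10; slot 10 is free -> place at 10.
144 hashes to 8; 8 taken -> place at 9.
703 hashes to 6; 6,7,8,9,10 taken -> place at 11.
526 hashes to 16; slot 16 is free -> place at 16.
Table: [_, 936, _, 921, _, _, 125, 312, 346, 144, 61, 703, 284, _, _, _, 526]

6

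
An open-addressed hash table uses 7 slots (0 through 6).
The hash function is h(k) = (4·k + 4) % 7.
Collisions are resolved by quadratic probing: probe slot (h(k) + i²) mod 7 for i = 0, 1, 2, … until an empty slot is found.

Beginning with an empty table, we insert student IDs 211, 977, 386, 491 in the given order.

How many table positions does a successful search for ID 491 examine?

3

211: h=1 -> slot 1
977: h=6 -> slot 6
386: h=1, probe 1,2 -> slot 2
491: h=1, probe 1,2,5 -> slot 5
Table: [-, 211, 386, -, -, 491, 977]
Lookup 491: h=1, probe 1,2,5 → found at 5.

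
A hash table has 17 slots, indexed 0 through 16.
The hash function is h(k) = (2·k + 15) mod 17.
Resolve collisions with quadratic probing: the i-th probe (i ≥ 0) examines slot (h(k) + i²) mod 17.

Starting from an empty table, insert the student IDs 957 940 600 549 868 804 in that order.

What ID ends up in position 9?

957: h=8 -> slot 8
940: h=8, probe 8,9 -> slot 9
600: h=8, probe 8,9,12 -> slot 12
549: h=8, probe 8,9,12,0 -> slot 0
868: h=0, probe 0,1 -> slot 1
804: h=8, probe 8,9,12,0,7 -> slot 7
Table: [549, 868, _, _, _, _, _, 804, 957, 940, _, _, 600, _, _, _, _]

940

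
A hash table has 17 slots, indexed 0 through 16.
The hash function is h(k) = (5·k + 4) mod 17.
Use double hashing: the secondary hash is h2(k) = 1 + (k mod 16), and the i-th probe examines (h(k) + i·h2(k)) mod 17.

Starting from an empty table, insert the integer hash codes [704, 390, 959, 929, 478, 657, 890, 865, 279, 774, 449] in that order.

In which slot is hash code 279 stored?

13

704: h=5 -> slot 5
390: h=16 -> slot 16
959: h=5, h2=16, probe 5,4 -> slot 4
929: h=8 -> slot 8
478: h=14 -> slot 14
657: h=8, h2=2, probe 8,10 -> slot 10
890: h=0 -> slot 0
865: h=11 -> slot 11
279: h=5, h2=8, probe 5,13 -> slot 13
774: h=15 -> slot 15
449: h=5, h2=2, probe 5,7 -> slot 7
Table: [890, ∅, ∅, ∅, 959, 704, ∅, 449, 929, ∅, 657, 865, ∅, 279, 478, 774, 390]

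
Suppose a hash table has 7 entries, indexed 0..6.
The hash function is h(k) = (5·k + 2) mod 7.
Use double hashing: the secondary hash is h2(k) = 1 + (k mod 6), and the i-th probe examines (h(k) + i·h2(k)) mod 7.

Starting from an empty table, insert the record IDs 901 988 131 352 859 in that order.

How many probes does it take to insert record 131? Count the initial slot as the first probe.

901: h=6 → slot 6
988: h=0 → slot 0
131: h=6, h2=6, probe 6,5 → slot 5
352: h=5, h2=5, probe 5,3 → slot 3
859: h=6, h2=2, probe 6,1 → slot 1
Table: [988, 859, ∅, 352, ∅, 131, 901]

2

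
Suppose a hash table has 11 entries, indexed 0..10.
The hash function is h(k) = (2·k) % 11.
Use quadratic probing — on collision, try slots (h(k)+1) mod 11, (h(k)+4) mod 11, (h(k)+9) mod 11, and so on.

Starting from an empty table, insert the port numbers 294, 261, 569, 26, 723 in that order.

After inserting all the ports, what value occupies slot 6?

261

Insert 294: h=5, slot 5 empty -> index 5.
Insert 261: h=5, slot 5 occupied -> index 6.
Insert 569: h=5, slots 5,6 occupied -> index 9.
Insert 26: h=8, slot 8 empty -> index 8.
Insert 723: h=5, slots 5,6,9 occupied -> index 3.
Table: [_, _, _, 723, _, 294, 261, _, 26, 569, _]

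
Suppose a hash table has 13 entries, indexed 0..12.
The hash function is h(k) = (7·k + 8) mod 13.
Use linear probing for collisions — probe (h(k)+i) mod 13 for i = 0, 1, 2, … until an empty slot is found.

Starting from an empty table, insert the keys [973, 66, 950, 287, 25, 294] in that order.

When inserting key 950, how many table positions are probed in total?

973: h=7 → slot 7
66: h=2 → slot 2
950: h=2, probe 2,3 → slot 3
287: h=2, probe 2,3,4 → slot 4
25: h=1 → slot 1
294: h=12 → slot 12
Table: [∅, 25, 66, 950, 287, ∅, ∅, 973, ∅, ∅, ∅, ∅, 294]

2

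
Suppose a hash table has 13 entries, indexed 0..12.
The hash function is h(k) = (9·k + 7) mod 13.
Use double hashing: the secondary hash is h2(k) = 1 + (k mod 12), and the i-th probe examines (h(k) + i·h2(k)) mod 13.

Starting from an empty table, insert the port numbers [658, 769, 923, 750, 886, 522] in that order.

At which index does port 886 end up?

Insert 658: h=1, slot 1 empty -> index 1.
Insert 769: h=12, slot 12 empty -> index 12.
Insert 923: h=7, slot 7 empty -> index 7.
Insert 750: h=10, slot 10 empty -> index 10.
Insert 886: h=12, h2=11, slots 12,10 occupied -> index 8.
Insert 522: h=12, h2=7, slot 12 occupied -> index 6.
Table: [∅, 658, ∅, ∅, ∅, ∅, 522, 923, 886, ∅, 750, ∅, 769]

8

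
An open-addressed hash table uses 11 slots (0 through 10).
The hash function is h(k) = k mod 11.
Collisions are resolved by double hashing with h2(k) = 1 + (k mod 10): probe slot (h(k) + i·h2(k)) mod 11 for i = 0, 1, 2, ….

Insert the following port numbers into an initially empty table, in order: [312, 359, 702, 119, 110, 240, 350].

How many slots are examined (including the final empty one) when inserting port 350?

4

312 hashes to 4; slot 4 is free -> place at 4.
359 hashes to 7; slot 7 is free -> place at 7.
702 hashes to 9; slot 9 is free -> place at 9.
119 hashes to 9, h2=10; 9 taken -> place at 8.
110 hashes to 0; slot 0 is free -> place at 0.
240 hashes to 9, h2=1; 9 taken -> place at 10.
350 hashes to 9, h2=1; 9,10,0 taken -> place at 1.
Table: [110, 350, -, -, 312, -, -, 359, 119, 702, 240]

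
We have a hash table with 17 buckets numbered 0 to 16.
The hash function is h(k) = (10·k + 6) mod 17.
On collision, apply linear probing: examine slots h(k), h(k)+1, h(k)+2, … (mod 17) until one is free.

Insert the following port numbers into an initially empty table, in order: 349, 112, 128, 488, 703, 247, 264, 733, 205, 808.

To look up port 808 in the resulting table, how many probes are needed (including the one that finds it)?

349 hashes to 11; slot 11 is free => place at 11.
112 hashes to 4; slot 4 is free => place at 4.
128 hashes to 11; 11 taken => place at 12.
488 hashes to 7; slot 7 is free => place at 7.
703 hashes to 15; slot 15 is free => place at 15.
247 hashes to 11; 11,12 taken => place at 13.
264 hashes to 11; 11,12,13 taken => place at 14.
733 hashes to 9; slot 9 is free => place at 9.
205 hashes to 16; slot 16 is free => place at 16.
808 hashes to 11; 11,12,13,14,15,16 taken => place at 0.
Table: [808, ., ., ., 112, ., ., 488, ., 733, ., 349, 128, 247, 264, 703, 205]
Lookup 808: h=11, probe 11,12,13,14,15,16,0 → found at 0.

7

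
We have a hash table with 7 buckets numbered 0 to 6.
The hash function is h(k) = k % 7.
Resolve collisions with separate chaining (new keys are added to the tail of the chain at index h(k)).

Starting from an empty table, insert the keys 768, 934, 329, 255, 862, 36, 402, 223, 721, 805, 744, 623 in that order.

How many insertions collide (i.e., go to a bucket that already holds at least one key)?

6

Insert 768: h=5, bucket 5 empty -> new chain.
Insert 934: h=3, bucket 3 empty -> new chain.
Insert 329: h=0, bucket 0 empty -> new chain.
Insert 255: h=3, bucket 3 nonempty -> append to chain.
Insert 862: h=1, bucket 1 empty -> new chain.
Insert 36: h=1, bucket 1 nonempty -> append to chain.
Insert 402: h=3, bucket 3 nonempty -> append to chain.
Insert 223: h=6, bucket 6 empty -> new chain.
Insert 721: h=0, bucket 0 nonempty -> append to chain.
Insert 805: h=0, bucket 0 nonempty -> append to chain.
Insert 744: h=2, bucket 2 empty -> new chain.
Insert 623: h=0, bucket 0 nonempty -> append to chain.
Final buckets:
0: 329 -> 721 -> 805 -> 623
1: 862 -> 36
2: 744
3: 934 -> 255 -> 402
4: —
5: 768
6: 223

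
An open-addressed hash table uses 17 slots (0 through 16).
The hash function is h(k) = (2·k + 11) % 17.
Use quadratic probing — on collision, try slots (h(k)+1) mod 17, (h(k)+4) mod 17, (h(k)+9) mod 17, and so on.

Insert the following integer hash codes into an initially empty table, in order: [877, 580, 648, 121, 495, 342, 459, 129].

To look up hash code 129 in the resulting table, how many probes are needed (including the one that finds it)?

877: h=14 -> slot 14
580: h=15 -> slot 15
648: h=15, probe 15,16 -> slot 16
121: h=15, probe 15,16,2 -> slot 2
495: h=15, probe 15,16,2,7 -> slot 7
342: h=15, probe 15,16,2,7,14,6 -> slot 6
459: h=11 -> slot 11
129: h=14, probe 14,15,1 -> slot 1
Table: [—, 129, 121, —, —, —, 342, 495, —, —, —, 459, —, —, 877, 580, 648]
Lookup 129: h=14, probe 14,15,1 → found at 1.

3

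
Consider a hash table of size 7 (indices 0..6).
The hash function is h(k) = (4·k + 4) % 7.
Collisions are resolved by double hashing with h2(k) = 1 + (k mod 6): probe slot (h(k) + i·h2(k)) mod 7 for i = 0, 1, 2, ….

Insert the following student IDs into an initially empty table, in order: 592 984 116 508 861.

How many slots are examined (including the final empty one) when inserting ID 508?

2

Insert 592: h=6, slot 6 empty -> index 6.
Insert 984: h=6, h2=1, slot 6 occupied -> index 0.
Insert 116: h=6, h2=3, slot 6 occupied -> index 2.
Insert 508: h=6, h2=5, slot 6 occupied -> index 4.
Insert 861: h=4, h2=4, slot 4 occupied -> index 1.
Table: [984, 861, 116, -, 508, -, 592]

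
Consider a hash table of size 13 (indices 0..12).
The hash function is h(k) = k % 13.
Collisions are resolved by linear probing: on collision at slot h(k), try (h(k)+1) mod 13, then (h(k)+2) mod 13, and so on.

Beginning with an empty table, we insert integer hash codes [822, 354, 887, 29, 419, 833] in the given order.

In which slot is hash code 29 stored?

6

Insert 822: h=3, slot 3 empty -> index 3.
Insert 354: h=3, slot 3 occupied -> index 4.
Insert 887: h=3, slots 3,4 occupied -> index 5.
Insert 29: h=3, slots 3,4,5 occupied -> index 6.
Insert 419: h=3, slots 3,4,5,6 occupied -> index 7.
Insert 833: h=1, slot 1 empty -> index 1.
Table: [-, 833, -, 822, 354, 887, 29, 419, -, -, -, -, -]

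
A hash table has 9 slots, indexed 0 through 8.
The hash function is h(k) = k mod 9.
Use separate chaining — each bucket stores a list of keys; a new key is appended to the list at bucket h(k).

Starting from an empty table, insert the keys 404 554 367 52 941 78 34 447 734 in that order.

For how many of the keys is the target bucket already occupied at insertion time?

5

Insert 404: h=8, bucket 8 empty -> new chain.
Insert 554: h=5, bucket 5 empty -> new chain.
Insert 367: h=7, bucket 7 empty -> new chain.
Insert 52: h=7, bucket 7 nonempty -> append to chain.
Insert 941: h=5, bucket 5 nonempty -> append to chain.
Insert 78: h=6, bucket 6 empty -> new chain.
Insert 34: h=7, bucket 7 nonempty -> append to chain.
Insert 447: h=6, bucket 6 nonempty -> append to chain.
Insert 734: h=5, bucket 5 nonempty -> append to chain.
Final buckets:
0: _
1: _
2: _
3: _
4: _
5: 554 -> 941 -> 734
6: 78 -> 447
7: 367 -> 52 -> 34
8: 404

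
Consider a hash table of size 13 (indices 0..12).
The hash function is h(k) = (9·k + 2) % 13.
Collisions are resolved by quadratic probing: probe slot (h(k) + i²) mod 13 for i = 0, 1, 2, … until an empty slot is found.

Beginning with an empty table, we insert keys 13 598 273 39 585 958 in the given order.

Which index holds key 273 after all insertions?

6

13 hashes to 2; slot 2 is free -> place at 2.
598 hashes to 2; 2 taken -> place at 3.
273 hashes to 2; 2,3 taken -> place at 6.
39 hashes to 2; 2,3,6 taken -> place at 11.
585 hashes to 2; 2,3,6,11 taken -> place at 5.
958 hashes to 5; 5,6 taken -> place at 9.
Table: [—, —, 13, 598, —, 585, 273, —, —, 958, —, 39, —]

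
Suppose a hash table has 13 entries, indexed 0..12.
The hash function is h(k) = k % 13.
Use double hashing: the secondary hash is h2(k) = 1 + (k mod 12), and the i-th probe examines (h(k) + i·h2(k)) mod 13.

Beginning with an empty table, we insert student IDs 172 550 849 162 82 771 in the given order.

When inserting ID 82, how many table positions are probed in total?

2

172 hashes to 3; slot 3 is free → place at 3.
550 hashes to 4; slot 4 is free → place at 4.
849 hashes to 4, h2=10; 4 taken → place at 1.
162 hashes to 6; slot 6 is free → place at 6.
82 hashes to 4, h2=11; 4 taken → place at 2.
771 hashes to 4, h2=4; 4 taken → place at 8.
Table: [—, 849, 82, 172, 550, —, 162, —, 771, —, —, —, —]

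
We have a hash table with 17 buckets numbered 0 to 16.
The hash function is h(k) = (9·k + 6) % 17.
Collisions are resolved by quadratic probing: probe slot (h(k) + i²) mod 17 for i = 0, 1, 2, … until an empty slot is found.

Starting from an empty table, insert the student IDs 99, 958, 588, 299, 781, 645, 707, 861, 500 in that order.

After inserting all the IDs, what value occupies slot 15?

Insert 99: h=13, slot 13 empty -> index 13.
Insert 958: h=9, slot 9 empty -> index 9.
Insert 588: h=11, slot 11 empty -> index 11.
Insert 299: h=11, slot 11 occupied -> index 12.
Insert 781: h=14, slot 14 empty -> index 14.
Insert 645: h=14, slot 14 occupied -> index 15.
Insert 707: h=11, slots 11,12,15 occupied -> index 3.
Insert 861: h=3, slot 3 occupied -> index 4.
Insert 500: h=1, slot 1 empty -> index 1.
Table: [∅, 500, ∅, 707, 861, ∅, ∅, ∅, ∅, 958, ∅, 588, 299, 99, 781, 645, ∅]

645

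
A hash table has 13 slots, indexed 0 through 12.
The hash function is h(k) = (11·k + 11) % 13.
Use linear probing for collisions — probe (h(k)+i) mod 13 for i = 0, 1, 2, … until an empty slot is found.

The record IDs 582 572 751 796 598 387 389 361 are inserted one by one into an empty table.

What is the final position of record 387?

7

Insert 582: h=4, slot 4 empty -> index 4.
Insert 572: h=11, slot 11 empty -> index 11.
Insert 751: h=4, slot 4 occupied -> index 5.
Insert 796: h=5, slot 5 occupied -> index 6.
Insert 598: h=11, slot 11 occupied -> index 12.
Insert 387: h=4, slots 4,5,6 occupied -> index 7.
Insert 389: h=0, slot 0 empty -> index 0.
Insert 361: h=4, slots 4,5,6,7 occupied -> index 8.
Table: [389, _, _, _, 582, 751, 796, 387, 361, _, _, 572, 598]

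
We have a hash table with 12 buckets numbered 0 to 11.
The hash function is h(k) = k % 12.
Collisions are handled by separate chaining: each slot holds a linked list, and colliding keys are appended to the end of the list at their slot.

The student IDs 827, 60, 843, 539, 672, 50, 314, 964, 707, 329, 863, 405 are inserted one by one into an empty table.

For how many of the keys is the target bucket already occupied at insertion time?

827 -> bucket 11
60 -> bucket 0
843 -> bucket 3
539 -> bucket 11 (collision)
672 -> bucket 0 (collision)
50 -> bucket 2
314 -> bucket 2 (collision)
964 -> bucket 4
707 -> bucket 11 (collision)
329 -> bucket 5
863 -> bucket 11 (collision)
405 -> bucket 9
Final buckets:
0: 60 -> 672
1: —
2: 50 -> 314
3: 843
4: 964
5: 329
6: —
7: —
8: —
9: 405
10: —
11: 827 -> 539 -> 707 -> 863

5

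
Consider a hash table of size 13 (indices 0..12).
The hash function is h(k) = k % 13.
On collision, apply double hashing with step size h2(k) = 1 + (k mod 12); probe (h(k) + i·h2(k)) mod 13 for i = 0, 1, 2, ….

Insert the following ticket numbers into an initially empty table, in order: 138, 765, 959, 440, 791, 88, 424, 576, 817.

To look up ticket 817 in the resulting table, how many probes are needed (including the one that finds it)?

138: h=8 → slot 8
765: h=11 → slot 11
959: h=10 → slot 10
440: h=11, h2=9, probe 11,7 → slot 7
791: h=11, h2=12, probe 11,10,9 → slot 9
88: h=10, h2=5, probe 10,2 → slot 2
424: h=8, h2=5, probe 8,0 → slot 0
576: h=4 → slot 4
817: h=11, h2=2, probe 11,0,2,4,6 → slot 6
Table: [424, -, 88, -, 576, -, 817, 440, 138, 791, 959, 765, -]
Lookup 817: h=11, h2=2, probe 11,0,2,4,6 → found at 6.

5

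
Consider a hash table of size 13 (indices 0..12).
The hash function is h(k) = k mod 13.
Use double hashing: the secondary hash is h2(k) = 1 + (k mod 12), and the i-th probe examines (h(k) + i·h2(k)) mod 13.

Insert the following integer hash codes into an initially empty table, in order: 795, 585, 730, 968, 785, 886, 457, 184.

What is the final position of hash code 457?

795 hashes to 2; slot 2 is free => place at 2.
585 hashes to 0; slot 0 is free => place at 0.
730 hashes to 2, h2=11; 2,0 taken => place at 11.
968 hashes to 6; slot 6 is free => place at 6.
785 hashes to 5; slot 5 is free => place at 5.
886 hashes to 2, h2=11; 2,0,11 taken => place at 9.
457 hashes to 2, h2=2; 2 taken => place at 4.
184 hashes to 2, h2=5; 2 taken => place at 7.
Table: [585, _, 795, _, 457, 785, 968, 184, _, 886, _, 730, _]

4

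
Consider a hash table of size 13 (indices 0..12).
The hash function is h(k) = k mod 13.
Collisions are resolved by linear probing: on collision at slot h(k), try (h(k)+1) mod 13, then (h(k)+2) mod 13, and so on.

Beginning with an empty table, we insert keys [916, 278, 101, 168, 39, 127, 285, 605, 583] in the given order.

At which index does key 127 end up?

916: h=6 -> slot 6
278: h=5 -> slot 5
101: h=10 -> slot 10
168: h=12 -> slot 12
39: h=0 -> slot 0
127: h=10, probe 10,11 -> slot 11
285: h=12, probe 12,0,1 -> slot 1
605: h=7 -> slot 7
583: h=11, probe 11,12,0,1,2 -> slot 2
Table: [39, 285, 583, —, —, 278, 916, 605, —, —, 101, 127, 168]

11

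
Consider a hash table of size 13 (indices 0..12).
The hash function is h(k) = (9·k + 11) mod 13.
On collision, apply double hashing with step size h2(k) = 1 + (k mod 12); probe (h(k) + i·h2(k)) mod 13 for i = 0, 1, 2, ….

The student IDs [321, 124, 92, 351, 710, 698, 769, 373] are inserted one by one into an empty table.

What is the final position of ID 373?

Insert 321: h=1, slot 1 empty -> index 1.
Insert 124: h=9, slot 9 empty -> index 9.
Insert 92: h=7, slot 7 empty -> index 7.
Insert 351: h=11, slot 11 empty -> index 11.
Insert 710: h=5, slot 5 empty -> index 5.
Insert 698: h=1, h2=3, slot 1 occupied -> index 4.
Insert 769: h=3, slot 3 empty -> index 3.
Insert 373: h=1, h2=2, slots 1,3,5,7,9,11 occupied -> index 0.
Table: [373, 321, ., 769, 698, 710, ., 92, ., 124, ., 351, .]

0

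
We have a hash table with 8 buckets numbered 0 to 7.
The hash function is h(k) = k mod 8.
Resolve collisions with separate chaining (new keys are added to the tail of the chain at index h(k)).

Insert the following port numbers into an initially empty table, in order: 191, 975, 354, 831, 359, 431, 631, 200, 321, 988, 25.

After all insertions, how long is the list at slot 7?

Insert 191: h=7, bucket 7 empty -> new chain.
Insert 975: h=7, bucket 7 nonempty -> append to chain.
Insert 354: h=2, bucket 2 empty -> new chain.
Insert 831: h=7, bucket 7 nonempty -> append to chain.
Insert 359: h=7, bucket 7 nonempty -> append to chain.
Insert 431: h=7, bucket 7 nonempty -> append to chain.
Insert 631: h=7, bucket 7 nonempty -> append to chain.
Insert 200: h=0, bucket 0 empty -> new chain.
Insert 321: h=1, bucket 1 empty -> new chain.
Insert 988: h=4, bucket 4 empty -> new chain.
Insert 25: h=1, bucket 1 nonempty -> append to chain.
Final buckets:
0: 200
1: 321 -> 25
2: 354
3: —
4: 988
5: —
6: —
7: 191 -> 975 -> 831 -> 359 -> 431 -> 631

6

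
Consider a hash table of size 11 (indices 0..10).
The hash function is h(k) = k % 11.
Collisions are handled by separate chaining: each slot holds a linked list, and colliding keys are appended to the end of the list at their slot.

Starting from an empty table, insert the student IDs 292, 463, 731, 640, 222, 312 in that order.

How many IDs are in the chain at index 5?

Insert 292: h=6, bucket 6 empty → new chain.
Insert 463: h=1, bucket 1 empty → new chain.
Insert 731: h=5, bucket 5 empty → new chain.
Insert 640: h=2, bucket 2 empty → new chain.
Insert 222: h=2, bucket 2 nonempty → append to chain.
Insert 312: h=4, bucket 4 empty → new chain.
Final buckets:
0: _
1: 463
2: 640 -> 222
3: _
4: 312
5: 731
6: 292
7: _
8: _
9: _
10: _

1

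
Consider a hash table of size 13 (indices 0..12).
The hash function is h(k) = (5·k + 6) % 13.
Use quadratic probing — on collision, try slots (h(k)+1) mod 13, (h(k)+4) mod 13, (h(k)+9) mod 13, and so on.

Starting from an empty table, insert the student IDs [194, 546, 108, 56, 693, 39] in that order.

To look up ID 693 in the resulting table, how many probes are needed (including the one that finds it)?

194: h=1 -> slot 1
546: h=6 -> slot 6
108: h=0 -> slot 0
56: h=0, probe 0,1,4 -> slot 4
693: h=0, probe 0,1,4,9 -> slot 9
39: h=6, probe 6,7 -> slot 7
Table: [108, 194, ., ., 56, ., 546, 39, ., 693, ., ., .]
Lookup 693: h=0, probe 0,1,4,9 → found at 9.

4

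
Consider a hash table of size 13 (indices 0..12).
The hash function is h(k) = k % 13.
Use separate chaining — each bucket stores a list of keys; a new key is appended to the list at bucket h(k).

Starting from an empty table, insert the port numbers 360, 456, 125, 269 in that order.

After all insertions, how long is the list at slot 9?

2

360 → bucket 9
456 → bucket 1
125 → bucket 8
269 → bucket 9 (collision)
Final buckets:
0: -
1: 456
2: -
3: -
4: -
5: -
6: -
7: -
8: 125
9: 360 -> 269
10: -
11: -
12: -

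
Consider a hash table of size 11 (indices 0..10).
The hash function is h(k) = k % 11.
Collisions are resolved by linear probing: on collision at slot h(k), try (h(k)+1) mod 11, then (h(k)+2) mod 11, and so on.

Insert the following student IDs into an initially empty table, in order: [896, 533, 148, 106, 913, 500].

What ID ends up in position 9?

500

896: h=5 => slot 5
533: h=5, probe 5,6 => slot 6
148: h=5, probe 5,6,7 => slot 7
106: h=7, probe 7,8 => slot 8
913: h=0 => slot 0
500: h=5, probe 5,6,7,8,9 => slot 9
Table: [913, ., ., ., ., 896, 533, 148, 106, 500, .]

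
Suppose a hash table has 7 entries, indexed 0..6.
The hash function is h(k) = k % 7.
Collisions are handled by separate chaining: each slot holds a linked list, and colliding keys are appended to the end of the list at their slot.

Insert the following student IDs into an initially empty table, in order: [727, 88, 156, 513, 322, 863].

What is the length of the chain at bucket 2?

Insert 727: h=6, bucket 6 empty -> new chain.
Insert 88: h=4, bucket 4 empty -> new chain.
Insert 156: h=2, bucket 2 empty -> new chain.
Insert 513: h=2, bucket 2 nonempty -> append to chain.
Insert 322: h=0, bucket 0 empty -> new chain.
Insert 863: h=2, bucket 2 nonempty -> append to chain.
Final buckets:
0: 322
1: .
2: 156 -> 513 -> 863
3: .
4: 88
5: .
6: 727

3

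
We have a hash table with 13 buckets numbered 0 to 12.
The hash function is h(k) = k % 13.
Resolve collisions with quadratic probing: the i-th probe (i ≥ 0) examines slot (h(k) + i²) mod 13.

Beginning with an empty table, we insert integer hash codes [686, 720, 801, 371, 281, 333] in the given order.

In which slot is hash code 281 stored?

9

Insert 686: h=10, slot 10 empty => index 10.
Insert 720: h=5, slot 5 empty => index 5.
Insert 801: h=8, slot 8 empty => index 8.
Insert 371: h=7, slot 7 empty => index 7.
Insert 281: h=8, slot 8 occupied => index 9.
Insert 333: h=8, slots 8,9 occupied => index 12.
Table: [∅, ∅, ∅, ∅, ∅, 720, ∅, 371, 801, 281, 686, ∅, 333]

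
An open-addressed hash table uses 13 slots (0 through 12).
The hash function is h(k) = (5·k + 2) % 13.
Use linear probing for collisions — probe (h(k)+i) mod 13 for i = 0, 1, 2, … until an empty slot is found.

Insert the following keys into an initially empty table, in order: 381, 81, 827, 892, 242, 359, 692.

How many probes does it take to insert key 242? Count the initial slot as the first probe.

Insert 381: h=9, slot 9 empty -> index 9.
Insert 81: h=4, slot 4 empty -> index 4.
Insert 827: h=3, slot 3 empty -> index 3.
Insert 892: h=3, slots 3,4 occupied -> index 5.
Insert 242: h=3, slots 3,4,5 occupied -> index 6.
Insert 359: h=3, slots 3,4,5,6 occupied -> index 7.
Insert 692: h=4, slots 4,5,6,7 occupied -> index 8.
Table: [∅, ∅, ∅, 827, 81, 892, 242, 359, 692, 381, ∅, ∅, ∅]

4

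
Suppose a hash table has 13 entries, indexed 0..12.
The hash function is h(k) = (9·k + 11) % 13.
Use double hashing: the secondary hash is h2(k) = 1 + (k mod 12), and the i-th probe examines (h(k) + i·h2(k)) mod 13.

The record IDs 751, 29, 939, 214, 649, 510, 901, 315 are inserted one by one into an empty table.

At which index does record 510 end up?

6

751 hashes to 10; slot 10 is free => place at 10.
29 hashes to 12; slot 12 is free => place at 12.
939 hashes to 12, h2=4; 12 taken => place at 3.
214 hashes to 0; slot 0 is free => place at 0.
649 hashes to 2; slot 2 is free => place at 2.
510 hashes to 12, h2=7; 12 taken => place at 6.
901 hashes to 8; slot 8 is free => place at 8.
315 hashes to 12, h2=4; 12,3 taken => place at 7.
Table: [214, _, 649, 939, _, _, 510, 315, 901, _, 751, _, 29]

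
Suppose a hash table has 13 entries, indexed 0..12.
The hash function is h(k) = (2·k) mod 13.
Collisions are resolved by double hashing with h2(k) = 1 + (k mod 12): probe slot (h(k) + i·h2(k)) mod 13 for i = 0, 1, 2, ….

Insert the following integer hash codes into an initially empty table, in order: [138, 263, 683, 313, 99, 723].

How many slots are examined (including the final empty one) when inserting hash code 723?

138 hashes to 3; slot 3 is free → place at 3.
263 hashes to 6; slot 6 is free → place at 6.
683 hashes to 1; slot 1 is free → place at 1.
313 hashes to 2; slot 2 is free → place at 2.
99 hashes to 3, h2=4; 3 taken → place at 7.
723 hashes to 3, h2=4; 3,7 taken → place at 11.
Table: [-, 683, 313, 138, -, -, 263, 99, -, -, -, 723, -]

3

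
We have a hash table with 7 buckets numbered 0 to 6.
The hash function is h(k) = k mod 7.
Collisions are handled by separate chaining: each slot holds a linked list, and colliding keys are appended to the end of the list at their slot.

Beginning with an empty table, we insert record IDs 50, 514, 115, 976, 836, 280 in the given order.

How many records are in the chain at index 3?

4

50 → bucket 1
514 → bucket 3
115 → bucket 3 (collision)
976 → bucket 3 (collision)
836 → bucket 3 (collision)
280 → bucket 0
Final buckets:
0: 280
1: 50
2: -
3: 514 -> 115 -> 976 -> 836
4: -
5: -
6: -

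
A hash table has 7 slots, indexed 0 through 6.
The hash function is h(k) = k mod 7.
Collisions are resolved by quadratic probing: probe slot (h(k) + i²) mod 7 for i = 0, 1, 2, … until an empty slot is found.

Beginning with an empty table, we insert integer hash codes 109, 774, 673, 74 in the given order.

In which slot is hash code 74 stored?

6

109 hashes to 4; slot 4 is free → place at 4.
774 hashes to 4; 4 taken → place at 5.
673 hashes to 1; slot 1 is free → place at 1.
74 hashes to 4; 4,5,1 taken → place at 6.
Table: [∅, 673, ∅, ∅, 109, 774, 74]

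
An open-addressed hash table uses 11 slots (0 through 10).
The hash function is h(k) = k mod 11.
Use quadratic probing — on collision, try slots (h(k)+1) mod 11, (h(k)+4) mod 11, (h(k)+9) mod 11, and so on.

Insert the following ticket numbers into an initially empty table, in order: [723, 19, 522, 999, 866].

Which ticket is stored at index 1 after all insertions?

Insert 723: h=8, slot 8 empty → index 8.
Insert 19: h=8, slot 8 occupied → index 9.
Insert 522: h=5, slot 5 empty → index 5.
Insert 999: h=9, slot 9 occupied → index 10.
Insert 866: h=8, slots 8,9 occupied → index 1.
Table: [_, 866, _, _, _, 522, _, _, 723, 19, 999]

866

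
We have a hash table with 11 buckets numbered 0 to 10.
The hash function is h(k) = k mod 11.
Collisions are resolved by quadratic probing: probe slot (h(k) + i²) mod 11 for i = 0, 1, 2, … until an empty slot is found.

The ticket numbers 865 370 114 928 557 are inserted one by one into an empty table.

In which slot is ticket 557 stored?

0

Insert 865: h=7, slot 7 empty => index 7.
Insert 370: h=7, slot 7 occupied => index 8.
Insert 114: h=4, slot 4 empty => index 4.
Insert 928: h=4, slot 4 occupied => index 5.
Insert 557: h=7, slots 7,8 occupied => index 0.
Table: [557, ∅, ∅, ∅, 114, 928, ∅, 865, 370, ∅, ∅]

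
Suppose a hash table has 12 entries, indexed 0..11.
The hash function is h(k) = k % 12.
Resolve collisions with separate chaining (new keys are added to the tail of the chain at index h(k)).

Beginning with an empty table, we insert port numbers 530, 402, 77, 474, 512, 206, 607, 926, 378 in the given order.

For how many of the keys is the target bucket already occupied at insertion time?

4

530 -> bucket 2
402 -> bucket 6
77 -> bucket 5
474 -> bucket 6 (collision)
512 -> bucket 8
206 -> bucket 2 (collision)
607 -> bucket 7
926 -> bucket 2 (collision)
378 -> bucket 6 (collision)
Final buckets:
0: —
1: —
2: 530 -> 206 -> 926
3: —
4: —
5: 77
6: 402 -> 474 -> 378
7: 607
8: 512
9: —
10: —
11: —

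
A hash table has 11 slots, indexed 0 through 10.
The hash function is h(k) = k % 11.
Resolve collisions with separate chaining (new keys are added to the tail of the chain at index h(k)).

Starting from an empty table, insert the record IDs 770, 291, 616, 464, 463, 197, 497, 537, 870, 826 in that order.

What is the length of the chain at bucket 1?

Insert 770: h=0, bucket 0 empty -> new chain.
Insert 291: h=5, bucket 5 empty -> new chain.
Insert 616: h=0, bucket 0 nonempty -> append to chain.
Insert 464: h=2, bucket 2 empty -> new chain.
Insert 463: h=1, bucket 1 empty -> new chain.
Insert 197: h=10, bucket 10 empty -> new chain.
Insert 497: h=2, bucket 2 nonempty -> append to chain.
Insert 537: h=9, bucket 9 empty -> new chain.
Insert 870: h=1, bucket 1 nonempty -> append to chain.
Insert 826: h=1, bucket 1 nonempty -> append to chain.
Final buckets:
0: 770 -> 616
1: 463 -> 870 -> 826
2: 464 -> 497
3: -
4: -
5: 291
6: -
7: -
8: -
9: 537
10: 197

3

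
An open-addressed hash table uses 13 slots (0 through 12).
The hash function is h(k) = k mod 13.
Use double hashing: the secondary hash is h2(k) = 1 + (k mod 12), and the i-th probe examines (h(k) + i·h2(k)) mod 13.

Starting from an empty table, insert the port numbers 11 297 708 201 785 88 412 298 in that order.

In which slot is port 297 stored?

8

11 hashes to 11; slot 11 is free → place at 11.
297 hashes to 11, h2=10; 11 taken → place at 8.
708 hashes to 6; slot 6 is free → place at 6.
201 hashes to 6, h2=10; 6 taken → place at 3.
785 hashes to 5; slot 5 is free → place at 5.
88 hashes to 10; slot 10 is free → place at 10.
412 hashes to 9; slot 9 is free → place at 9.
298 hashes to 12; slot 12 is free → place at 12.
Table: [-, -, -, 201, -, 785, 708, -, 297, 412, 88, 11, 298]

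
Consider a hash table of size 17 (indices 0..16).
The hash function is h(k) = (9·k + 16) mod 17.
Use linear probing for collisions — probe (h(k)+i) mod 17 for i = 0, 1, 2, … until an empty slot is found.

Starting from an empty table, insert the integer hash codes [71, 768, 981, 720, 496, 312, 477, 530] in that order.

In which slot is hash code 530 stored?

71 hashes to 9; slot 9 is free -> place at 9.
768 hashes to 9; 9 taken -> place at 10.
981 hashes to 5; slot 5 is free -> place at 5.
720 hashes to 2; slot 2 is free -> place at 2.
496 hashes to 9; 9,10 taken -> place at 11.
312 hashes to 2; 2 taken -> place at 3.
477 hashes to 8; slot 8 is free -> place at 8.
530 hashes to 9; 9,10,11 taken -> place at 12.
Table: [—, —, 720, 312, —, 981, —, —, 477, 71, 768, 496, 530, —, —, —, —]

12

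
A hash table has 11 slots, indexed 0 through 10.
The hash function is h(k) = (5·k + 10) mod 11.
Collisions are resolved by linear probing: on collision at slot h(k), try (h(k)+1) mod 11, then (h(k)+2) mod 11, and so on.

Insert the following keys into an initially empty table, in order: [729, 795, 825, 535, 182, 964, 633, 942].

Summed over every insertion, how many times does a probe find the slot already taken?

729 hashes to 3; slot 3 is free => place at 3.
795 hashes to 3; 3 taken => place at 4.
825 hashes to 10; slot 10 is free => place at 10.
535 hashes to 1; slot 1 is free => place at 1.
182 hashes to 7; slot 7 is free => place at 7.
964 hashes to 1; 1 taken => place at 2.
633 hashes to 7; 7 taken => place at 8.
942 hashes to 1; 1,2,3,4 taken => place at 5.
Table: [∅, 535, 964, 729, 795, 942, ∅, 182, 633, ∅, 825]

7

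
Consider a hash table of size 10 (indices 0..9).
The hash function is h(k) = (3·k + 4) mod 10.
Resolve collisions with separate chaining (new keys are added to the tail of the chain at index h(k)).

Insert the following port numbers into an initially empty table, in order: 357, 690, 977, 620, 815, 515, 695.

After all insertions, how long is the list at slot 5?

2

357 → bucket 5
690 → bucket 4
977 → bucket 5 (collision)
620 → bucket 4 (collision)
815 → bucket 9
515 → bucket 9 (collision)
695 → bucket 9 (collision)
Final buckets:
0: ∅
1: ∅
2: ∅
3: ∅
4: 690 -> 620
5: 357 -> 977
6: ∅
7: ∅
8: ∅
9: 815 -> 515 -> 695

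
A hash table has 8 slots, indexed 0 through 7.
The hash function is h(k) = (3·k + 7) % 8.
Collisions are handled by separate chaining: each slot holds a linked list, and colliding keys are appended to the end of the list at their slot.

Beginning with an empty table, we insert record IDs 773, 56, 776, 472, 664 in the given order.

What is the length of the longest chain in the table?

4

773 → bucket 6
56 → bucket 7
776 → bucket 7 (collision)
472 → bucket 7 (collision)
664 → bucket 7 (collision)
Final buckets:
0: _
1: _
2: _
3: _
4: _
5: _
6: 773
7: 56 -> 776 -> 472 -> 664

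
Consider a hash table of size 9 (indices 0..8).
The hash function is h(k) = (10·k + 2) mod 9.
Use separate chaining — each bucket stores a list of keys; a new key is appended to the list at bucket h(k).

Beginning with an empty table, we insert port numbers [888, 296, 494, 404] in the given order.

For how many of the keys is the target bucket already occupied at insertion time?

888 -> bucket 8
296 -> bucket 1
494 -> bucket 1 (collision)
404 -> bucket 1 (collision)
Final buckets:
0: .
1: 296 -> 494 -> 404
2: .
3: .
4: .
5: .
6: .
7: .
8: 888

2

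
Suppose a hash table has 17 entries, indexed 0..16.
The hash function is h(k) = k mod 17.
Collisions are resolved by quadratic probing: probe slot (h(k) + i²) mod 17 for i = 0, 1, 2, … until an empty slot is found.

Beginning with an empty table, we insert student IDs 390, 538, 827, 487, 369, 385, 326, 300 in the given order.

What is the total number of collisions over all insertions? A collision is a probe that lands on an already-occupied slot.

Insert 390: h=16, slot 16 empty → index 16.
Insert 538: h=11, slot 11 empty → index 11.
Insert 827: h=11, slot 11 occupied → index 12.
Insert 487: h=11, slots 11,12 occupied → index 15.
Insert 369: h=12, slot 12 occupied → index 13.
Insert 385: h=11, slots 11,12,15 occupied → index 3.
Insert 326: h=3, slot 3 occupied → index 4.
Insert 300: h=11, slots 11,12,15,3 occupied → index 10.
Table: [—, —, —, 385, 326, —, —, —, —, —, 300, 538, 827, 369, —, 487, 390]

12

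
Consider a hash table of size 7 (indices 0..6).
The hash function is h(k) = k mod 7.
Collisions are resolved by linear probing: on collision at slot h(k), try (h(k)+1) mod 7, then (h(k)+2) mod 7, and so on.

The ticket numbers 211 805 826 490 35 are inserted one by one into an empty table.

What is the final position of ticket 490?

211: h=1 → slot 1
805: h=0 → slot 0
826: h=0, probe 0,1,2 → slot 2
490: h=0, probe 0,1,2,3 → slot 3
35: h=0, probe 0,1,2,3,4 → slot 4
Table: [805, 211, 826, 490, 35, ∅, ∅]

3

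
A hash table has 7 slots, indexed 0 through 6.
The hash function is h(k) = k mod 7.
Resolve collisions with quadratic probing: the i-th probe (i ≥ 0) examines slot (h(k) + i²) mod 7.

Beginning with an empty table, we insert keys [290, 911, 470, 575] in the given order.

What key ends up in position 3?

290

Insert 290: h=3, slot 3 empty -> index 3.
Insert 911: h=1, slot 1 empty -> index 1.
Insert 470: h=1, slot 1 occupied -> index 2.
Insert 575: h=1, slots 1,2 occupied -> index 5.
Table: [_, 911, 470, 290, _, 575, _]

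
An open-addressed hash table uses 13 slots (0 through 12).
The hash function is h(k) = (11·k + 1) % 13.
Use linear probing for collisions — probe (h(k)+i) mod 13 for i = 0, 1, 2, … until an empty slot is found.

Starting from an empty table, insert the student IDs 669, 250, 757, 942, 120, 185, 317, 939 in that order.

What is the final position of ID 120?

669 hashes to 2; slot 2 is free => place at 2.
250 hashes to 8; slot 8 is free => place at 8.
757 hashes to 8; 8 taken => place at 9.
942 hashes to 2; 2 taken => place at 3.
120 hashes to 8; 8,9 taken => place at 10.
185 hashes to 8; 8,9,10 taken => place at 11.
317 hashes to 4; slot 4 is free => place at 4.
939 hashes to 8; 8,9,10,11 taken => place at 12.
Table: [∅, ∅, 669, 942, 317, ∅, ∅, ∅, 250, 757, 120, 185, 939]

10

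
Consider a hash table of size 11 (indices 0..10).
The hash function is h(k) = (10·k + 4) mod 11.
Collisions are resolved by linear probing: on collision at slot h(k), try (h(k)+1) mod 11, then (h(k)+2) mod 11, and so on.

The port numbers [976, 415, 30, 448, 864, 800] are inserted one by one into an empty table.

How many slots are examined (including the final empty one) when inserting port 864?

3

Insert 976: h=7, slot 7 empty → index 7.
Insert 415: h=7, slot 7 occupied → index 8.
Insert 30: h=7, slots 7,8 occupied → index 9.
Insert 448: h=7, slots 7,8,9 occupied → index 10.
Insert 864: h=9, slots 9,10 occupied → index 0.
Insert 800: h=7, slots 7,8,9,10,0 occupied → index 1.
Table: [864, 800, _, _, _, _, _, 976, 415, 30, 448]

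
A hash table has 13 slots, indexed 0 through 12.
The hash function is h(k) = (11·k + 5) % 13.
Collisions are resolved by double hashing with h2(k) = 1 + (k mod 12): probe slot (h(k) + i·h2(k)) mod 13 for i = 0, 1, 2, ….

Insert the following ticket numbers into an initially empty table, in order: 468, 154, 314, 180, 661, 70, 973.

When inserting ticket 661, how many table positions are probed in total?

2

Insert 468: h=5, slot 5 empty → index 5.
Insert 154: h=9, slot 9 empty → index 9.
Insert 314: h=1, slot 1 empty → index 1.
Insert 180: h=9, h2=1, slot 9 occupied → index 10.
Insert 661: h=9, h2=2, slot 9 occupied → index 11.
Insert 70: h=8, slot 8 empty → index 8.
Insert 973: h=9, h2=2, slots 9,11 occupied → index 0.
Table: [973, 314, ∅, ∅, ∅, 468, ∅, ∅, 70, 154, 180, 661, ∅]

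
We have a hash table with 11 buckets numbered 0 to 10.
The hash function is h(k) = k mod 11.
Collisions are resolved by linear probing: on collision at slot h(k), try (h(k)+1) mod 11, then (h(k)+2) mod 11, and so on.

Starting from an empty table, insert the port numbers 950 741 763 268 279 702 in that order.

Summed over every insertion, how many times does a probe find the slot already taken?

10

Insert 950: h=4, slot 4 empty → index 4.
Insert 741: h=4, slot 4 occupied → index 5.
Insert 763: h=4, slots 4,5 occupied → index 6.
Insert 268: h=4, slots 4,5,6 occupied → index 7.
Insert 279: h=4, slots 4,5,6,7 occupied → index 8.
Insert 702: h=9, slot 9 empty → index 9.
Table: [∅, ∅, ∅, ∅, 950, 741, 763, 268, 279, 702, ∅]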